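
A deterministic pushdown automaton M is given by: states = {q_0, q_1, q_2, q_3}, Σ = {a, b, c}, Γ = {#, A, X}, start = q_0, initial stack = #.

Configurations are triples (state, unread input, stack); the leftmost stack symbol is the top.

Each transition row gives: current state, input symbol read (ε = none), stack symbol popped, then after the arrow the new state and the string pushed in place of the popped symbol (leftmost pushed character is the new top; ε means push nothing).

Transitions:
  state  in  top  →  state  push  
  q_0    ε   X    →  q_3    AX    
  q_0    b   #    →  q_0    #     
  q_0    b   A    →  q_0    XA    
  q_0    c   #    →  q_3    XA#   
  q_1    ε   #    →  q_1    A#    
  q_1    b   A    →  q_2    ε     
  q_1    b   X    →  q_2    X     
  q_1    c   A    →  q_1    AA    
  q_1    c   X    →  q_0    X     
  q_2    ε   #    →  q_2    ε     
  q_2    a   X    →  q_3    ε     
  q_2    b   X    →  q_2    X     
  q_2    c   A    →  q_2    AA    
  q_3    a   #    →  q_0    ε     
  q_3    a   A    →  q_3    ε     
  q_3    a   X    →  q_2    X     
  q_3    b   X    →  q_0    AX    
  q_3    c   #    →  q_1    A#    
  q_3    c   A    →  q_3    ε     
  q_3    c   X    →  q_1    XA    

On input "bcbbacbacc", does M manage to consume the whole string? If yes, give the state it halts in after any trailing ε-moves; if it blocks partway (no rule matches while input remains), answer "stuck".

(q_0, bcbbacbacc, #)
  read b, top #: go to q_0, push # → (q_0, cbbacbacc, #)
  read c, top #: go to q_3, push XA# → (q_3, bbacbacc, XA#)
  read b, top X: go to q_0, push AX → (q_0, bacbacc, AXA#)
  read b, top A: go to q_0, push XA → (q_0, acbacc, XAXA#)
  ε-move, top X: go to q_3, push AX → (q_3, acbacc, AXAXA#)
  read a, top A: go to q_3, push ε → (q_3, cbacc, XAXA#)
  read c, top X: go to q_1, push XA → (q_1, bacc, XAAXA#)
  read b, top X: go to q_2, push X → (q_2, acc, XAAXA#)
  read a, top X: go to q_3, push ε → (q_3, cc, AAXA#)
  read c, top A: go to q_3, push ε → (q_3, c, AXA#)
  read c, top A: go to q_3, push ε → (q_3, ε, XA#)
All input consumed; M is in state q_3.

q_3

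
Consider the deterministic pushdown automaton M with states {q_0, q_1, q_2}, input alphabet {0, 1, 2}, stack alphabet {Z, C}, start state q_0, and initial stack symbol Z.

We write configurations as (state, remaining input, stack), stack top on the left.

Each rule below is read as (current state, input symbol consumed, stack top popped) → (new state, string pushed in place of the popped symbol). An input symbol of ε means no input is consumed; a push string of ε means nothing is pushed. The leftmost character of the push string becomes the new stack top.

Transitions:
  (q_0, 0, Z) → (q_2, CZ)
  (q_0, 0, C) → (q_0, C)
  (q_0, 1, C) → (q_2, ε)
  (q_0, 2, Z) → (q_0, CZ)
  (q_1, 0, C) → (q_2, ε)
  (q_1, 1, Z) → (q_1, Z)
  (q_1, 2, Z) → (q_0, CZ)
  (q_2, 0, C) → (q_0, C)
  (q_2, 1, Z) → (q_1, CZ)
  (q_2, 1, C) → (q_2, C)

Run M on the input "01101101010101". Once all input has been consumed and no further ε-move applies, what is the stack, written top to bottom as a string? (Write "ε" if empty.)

CZ

(q_0, 01101101010101, Z)
  read 0, top Z: go to q_2, push CZ → (q_2, 1101101010101, CZ)
  read 1, top C: go to q_2, push C → (q_2, 101101010101, CZ)
  read 1, top C: go to q_2, push C → (q_2, 01101010101, CZ)
  read 0, top C: go to q_0, push C → (q_0, 1101010101, CZ)
  read 1, top C: go to q_2, push ε → (q_2, 101010101, Z)
  read 1, top Z: go to q_1, push CZ → (q_1, 01010101, CZ)
  read 0, top C: go to q_2, push ε → (q_2, 1010101, Z)
  read 1, top Z: go to q_1, push CZ → (q_1, 010101, CZ)
  read 0, top C: go to q_2, push ε → (q_2, 10101, Z)
  read 1, top Z: go to q_1, push CZ → (q_1, 0101, CZ)
  read 0, top C: go to q_2, push ε → (q_2, 101, Z)
  read 1, top Z: go to q_1, push CZ → (q_1, 01, CZ)
  read 0, top C: go to q_2, push ε → (q_2, 1, Z)
  read 1, top Z: go to q_1, push CZ → (q_1, ε, CZ)
All input consumed in state q_1 with stack CZ.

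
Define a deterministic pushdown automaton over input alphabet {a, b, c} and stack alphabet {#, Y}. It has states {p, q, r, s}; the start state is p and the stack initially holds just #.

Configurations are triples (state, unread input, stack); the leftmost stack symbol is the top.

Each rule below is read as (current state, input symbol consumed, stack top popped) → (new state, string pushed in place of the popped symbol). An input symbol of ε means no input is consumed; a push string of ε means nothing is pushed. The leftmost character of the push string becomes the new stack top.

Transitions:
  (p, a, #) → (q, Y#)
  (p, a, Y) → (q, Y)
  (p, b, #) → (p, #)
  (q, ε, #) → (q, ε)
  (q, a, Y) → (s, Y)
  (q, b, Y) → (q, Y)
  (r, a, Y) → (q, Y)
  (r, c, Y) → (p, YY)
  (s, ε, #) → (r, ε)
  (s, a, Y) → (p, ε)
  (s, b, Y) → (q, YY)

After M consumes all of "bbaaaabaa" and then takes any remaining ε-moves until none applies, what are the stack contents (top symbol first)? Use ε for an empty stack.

#

(p, bbaaaabaa, #) ⊢ (p, baaaabaa, #) ⊢ (p, aaaabaa, #) ⊢ (q, aaabaa, Y#) ⊢ (s, aabaa, Y#) ⊢ (p, abaa, #) ⊢ (q, baa, Y#) ⊢ (q, aa, Y#) ⊢ (s, a, Y#) ⊢ (p, ε, #)
All input consumed in state p with stack #.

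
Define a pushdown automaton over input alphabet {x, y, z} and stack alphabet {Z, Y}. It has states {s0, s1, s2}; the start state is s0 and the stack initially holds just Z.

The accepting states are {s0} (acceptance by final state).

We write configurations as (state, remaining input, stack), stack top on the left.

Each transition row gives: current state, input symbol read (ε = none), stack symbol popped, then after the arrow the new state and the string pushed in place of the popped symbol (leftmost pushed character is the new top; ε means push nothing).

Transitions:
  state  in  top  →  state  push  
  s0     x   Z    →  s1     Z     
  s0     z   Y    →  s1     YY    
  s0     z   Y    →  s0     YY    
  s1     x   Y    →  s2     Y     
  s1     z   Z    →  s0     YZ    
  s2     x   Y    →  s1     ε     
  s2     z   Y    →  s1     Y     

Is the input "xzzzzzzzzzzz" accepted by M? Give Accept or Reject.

Accept

One accepting computation: (s0, xzzzzzzzzzzz, Z) ⊢ (s1, zzzzzzzzzzz, Z) ⊢ (s0, zzzzzzzzzz, YZ) ⊢ (s0, zzzzzzzzz, YYZ) ⊢ (s0, zzzzzzzz, YYYZ) ⊢ (s0, zzzzzzz, YYYYZ) ⊢ (s0, zzzzzz, YYYYYZ) ⊢ (s0, zzzzz, YYYYYYZ) ⊢ (s0, zzzz, YYYYYYYZ) ⊢ (s0, zzz, YYYYYYYYZ) ⊢ (s0, zz, YYYYYYYYYZ) ⊢ (s0, z, YYYYYYYYYYZ) ⊢ (s0, ε, YYYYYYYYYYYZ)
All input consumed and state s0 ∈ F.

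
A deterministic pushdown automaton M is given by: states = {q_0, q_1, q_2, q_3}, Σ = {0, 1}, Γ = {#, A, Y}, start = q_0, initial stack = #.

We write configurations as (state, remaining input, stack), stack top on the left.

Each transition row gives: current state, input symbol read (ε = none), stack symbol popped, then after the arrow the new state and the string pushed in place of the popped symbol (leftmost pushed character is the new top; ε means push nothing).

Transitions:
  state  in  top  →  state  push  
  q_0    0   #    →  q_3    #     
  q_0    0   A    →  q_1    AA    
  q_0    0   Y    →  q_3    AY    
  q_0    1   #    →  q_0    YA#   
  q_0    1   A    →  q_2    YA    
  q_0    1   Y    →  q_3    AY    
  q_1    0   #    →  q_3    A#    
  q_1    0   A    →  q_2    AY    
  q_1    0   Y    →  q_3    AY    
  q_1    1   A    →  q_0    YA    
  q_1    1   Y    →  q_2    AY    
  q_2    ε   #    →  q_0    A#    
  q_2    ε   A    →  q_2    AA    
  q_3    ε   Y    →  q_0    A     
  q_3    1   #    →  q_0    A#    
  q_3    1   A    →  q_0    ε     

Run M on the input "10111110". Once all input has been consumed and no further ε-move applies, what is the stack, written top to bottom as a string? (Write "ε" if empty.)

AYA#

(q_0, 10111110, #)
  read 1, top #: go to q_0, push YA# → (q_0, 0111110, YA#)
  read 0, top Y: go to q_3, push AY → (q_3, 111110, AYA#)
  read 1, top A: go to q_0, push ε → (q_0, 11110, YA#)
  read 1, top Y: go to q_3, push AY → (q_3, 1110, AYA#)
  read 1, top A: go to q_0, push ε → (q_0, 110, YA#)
  read 1, top Y: go to q_3, push AY → (q_3, 10, AYA#)
  read 1, top A: go to q_0, push ε → (q_0, 0, YA#)
  read 0, top Y: go to q_3, push AY → (q_3, ε, AYA#)
All input consumed in state q_3 with stack AYA#.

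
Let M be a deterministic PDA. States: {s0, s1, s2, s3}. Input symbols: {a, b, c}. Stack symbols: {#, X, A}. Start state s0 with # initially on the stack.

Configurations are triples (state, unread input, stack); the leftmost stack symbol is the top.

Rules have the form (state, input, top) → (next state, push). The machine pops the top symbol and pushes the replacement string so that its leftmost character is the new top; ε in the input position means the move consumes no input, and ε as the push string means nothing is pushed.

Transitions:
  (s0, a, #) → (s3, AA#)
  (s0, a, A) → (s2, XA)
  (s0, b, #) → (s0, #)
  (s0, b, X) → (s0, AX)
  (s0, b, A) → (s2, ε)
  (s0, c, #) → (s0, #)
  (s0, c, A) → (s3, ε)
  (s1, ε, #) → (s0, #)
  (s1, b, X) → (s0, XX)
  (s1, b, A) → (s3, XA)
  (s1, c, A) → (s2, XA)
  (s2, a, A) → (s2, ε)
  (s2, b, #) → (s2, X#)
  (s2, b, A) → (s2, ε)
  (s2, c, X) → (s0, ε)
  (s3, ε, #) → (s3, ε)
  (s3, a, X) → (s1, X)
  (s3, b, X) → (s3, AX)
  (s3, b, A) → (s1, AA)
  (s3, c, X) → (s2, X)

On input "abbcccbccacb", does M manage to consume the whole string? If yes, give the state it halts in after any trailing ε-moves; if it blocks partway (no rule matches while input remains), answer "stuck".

s2

(s0, abbcccbccacb, #)
  read a, top #: go to s3, push AA# → (s3, bbcccbccacb, AA#)
  read b, top A: go to s1, push AA → (s1, bcccbccacb, AAA#)
  read b, top A: go to s3, push XA → (s3, cccbccacb, XAAA#)
  read c, top X: go to s2, push X → (s2, ccbccacb, XAAA#)
  read c, top X: go to s0, push ε → (s0, cbccacb, AAA#)
  read c, top A: go to s3, push ε → (s3, bccacb, AA#)
  read b, top A: go to s1, push AA → (s1, ccacb, AAA#)
  read c, top A: go to s2, push XA → (s2, cacb, XAAA#)
  read c, top X: go to s0, push ε → (s0, acb, AAA#)
  read a, top A: go to s2, push XA → (s2, cb, XAAA#)
  read c, top X: go to s0, push ε → (s0, b, AAA#)
  read b, top A: go to s2, push ε → (s2, ε, AA#)
All input consumed; M is in state s2.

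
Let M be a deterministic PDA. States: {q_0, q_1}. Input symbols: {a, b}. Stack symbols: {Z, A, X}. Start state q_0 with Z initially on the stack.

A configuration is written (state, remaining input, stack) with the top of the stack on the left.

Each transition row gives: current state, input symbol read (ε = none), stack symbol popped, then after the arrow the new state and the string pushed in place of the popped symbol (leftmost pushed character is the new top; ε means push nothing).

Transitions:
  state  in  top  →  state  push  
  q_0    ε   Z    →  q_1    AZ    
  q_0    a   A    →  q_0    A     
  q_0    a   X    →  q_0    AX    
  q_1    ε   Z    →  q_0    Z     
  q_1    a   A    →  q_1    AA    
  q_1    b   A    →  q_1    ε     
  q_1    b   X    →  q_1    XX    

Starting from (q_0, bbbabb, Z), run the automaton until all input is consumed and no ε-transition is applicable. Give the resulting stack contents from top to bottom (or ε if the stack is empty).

AZ

(q_0, bbbabb, Z)
  ε-move, top Z: go to q_1, push AZ → (q_1, bbbabb, AZ)
  read b, top A: go to q_1, push ε → (q_1, bbabb, Z)
  ε-move, top Z: go to q_0, push Z → (q_0, bbabb, Z)
  ε-move, top Z: go to q_1, push AZ → (q_1, bbabb, AZ)
  read b, top A: go to q_1, push ε → (q_1, babb, Z)
  ε-move, top Z: go to q_0, push Z → (q_0, babb, Z)
  ε-move, top Z: go to q_1, push AZ → (q_1, babb, AZ)
  read b, top A: go to q_1, push ε → (q_1, abb, Z)
  ε-move, top Z: go to q_0, push Z → (q_0, abb, Z)
  ε-move, top Z: go to q_1, push AZ → (q_1, abb, AZ)
  read a, top A: go to q_1, push AA → (q_1, bb, AAZ)
  read b, top A: go to q_1, push ε → (q_1, b, AZ)
  read b, top A: go to q_1, push ε → (q_1, ε, Z)
  ε-move, top Z: go to q_0, push Z → (q_0, ε, Z)
  ε-move, top Z: go to q_1, push AZ → (q_1, ε, AZ)
All input consumed in state q_1 with stack AZ.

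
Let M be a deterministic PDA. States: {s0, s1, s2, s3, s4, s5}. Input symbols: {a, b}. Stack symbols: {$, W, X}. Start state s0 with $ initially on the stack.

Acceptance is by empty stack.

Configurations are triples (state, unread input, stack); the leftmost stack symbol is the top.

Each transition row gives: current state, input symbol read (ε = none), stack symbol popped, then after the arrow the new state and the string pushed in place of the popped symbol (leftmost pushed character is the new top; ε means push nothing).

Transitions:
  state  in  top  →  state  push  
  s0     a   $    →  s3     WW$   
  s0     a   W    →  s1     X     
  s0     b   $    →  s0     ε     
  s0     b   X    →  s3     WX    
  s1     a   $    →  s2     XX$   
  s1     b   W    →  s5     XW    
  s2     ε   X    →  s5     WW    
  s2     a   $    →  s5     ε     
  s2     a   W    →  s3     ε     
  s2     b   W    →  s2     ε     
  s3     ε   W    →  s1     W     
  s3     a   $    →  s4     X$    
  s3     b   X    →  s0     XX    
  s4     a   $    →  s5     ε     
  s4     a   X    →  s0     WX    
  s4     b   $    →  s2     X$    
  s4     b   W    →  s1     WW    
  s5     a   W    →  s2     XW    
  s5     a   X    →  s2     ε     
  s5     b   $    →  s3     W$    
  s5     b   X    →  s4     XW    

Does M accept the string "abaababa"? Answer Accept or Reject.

(s0, abaababa, $)
  read a, top $: go to s3, push WW$ → (s3, baababa, WW$)
  ε-move, top W: go to s1, push W → (s1, baababa, WW$)
  read b, top W: go to s5, push XW → (s5, aababa, XWW$)
  read a, top X: go to s2, push ε → (s2, ababa, WW$)
  read a, top W: go to s3, push ε → (s3, baba, W$)
  ε-move, top W: go to s1, push W → (s1, baba, W$)
  read b, top W: go to s5, push XW → (s5, aba, XW$)
  read a, top X: go to s2, push ε → (s2, ba, W$)
  read b, top W: go to s2, push ε → (s2, a, $)
  read a, top $: go to s5, push ε → (s5, ε, ε)
All input consumed and the stack is empty.

Accept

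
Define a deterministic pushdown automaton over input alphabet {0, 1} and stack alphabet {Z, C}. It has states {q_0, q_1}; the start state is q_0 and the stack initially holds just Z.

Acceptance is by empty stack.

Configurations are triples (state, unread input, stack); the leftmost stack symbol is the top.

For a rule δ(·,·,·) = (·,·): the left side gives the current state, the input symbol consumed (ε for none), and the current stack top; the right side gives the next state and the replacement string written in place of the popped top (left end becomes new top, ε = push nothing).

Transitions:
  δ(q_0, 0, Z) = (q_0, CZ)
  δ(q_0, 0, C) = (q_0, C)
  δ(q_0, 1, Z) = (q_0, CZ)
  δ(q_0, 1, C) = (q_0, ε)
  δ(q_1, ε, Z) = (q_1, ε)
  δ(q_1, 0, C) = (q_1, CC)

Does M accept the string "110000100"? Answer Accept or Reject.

(q_0, 110000100, Z)
  read 1, top Z: go to q_0, push CZ → (q_0, 10000100, CZ)
  read 1, top C: go to q_0, push ε → (q_0, 0000100, Z)
  read 0, top Z: go to q_0, push CZ → (q_0, 000100, CZ)
  read 0, top C: go to q_0, push C → (q_0, 00100, CZ)
  read 0, top C: go to q_0, push C → (q_0, 0100, CZ)
  read 0, top C: go to q_0, push C → (q_0, 100, CZ)
  read 1, top C: go to q_0, push ε → (q_0, 00, Z)
  read 0, top Z: go to q_0, push CZ → (q_0, 0, CZ)
  read 0, top C: go to q_0, push C → (q_0, ε, CZ)
All input consumed; stack is CZ, not empty, and no further ε-move applies.

Reject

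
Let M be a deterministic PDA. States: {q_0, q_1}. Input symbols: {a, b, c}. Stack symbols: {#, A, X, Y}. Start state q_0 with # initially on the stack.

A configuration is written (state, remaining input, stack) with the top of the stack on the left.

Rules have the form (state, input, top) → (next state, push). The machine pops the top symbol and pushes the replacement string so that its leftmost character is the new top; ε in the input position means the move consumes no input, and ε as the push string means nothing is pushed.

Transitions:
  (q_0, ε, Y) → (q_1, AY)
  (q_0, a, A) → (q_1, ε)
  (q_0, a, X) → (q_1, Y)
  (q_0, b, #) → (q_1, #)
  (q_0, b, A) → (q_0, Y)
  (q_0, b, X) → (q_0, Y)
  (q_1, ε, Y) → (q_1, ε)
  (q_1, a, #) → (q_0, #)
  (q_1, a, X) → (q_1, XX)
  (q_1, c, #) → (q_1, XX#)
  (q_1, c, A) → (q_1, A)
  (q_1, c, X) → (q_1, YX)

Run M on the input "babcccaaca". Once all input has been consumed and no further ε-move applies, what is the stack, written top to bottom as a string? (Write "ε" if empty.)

(q_0, babcccaaca, #)
  read b, top #: go to q_1, push # → (q_1, abcccaaca, #)
  read a, top #: go to q_0, push # → (q_0, bcccaaca, #)
  read b, top #: go to q_1, push # → (q_1, cccaaca, #)
  read c, top #: go to q_1, push XX# → (q_1, ccaaca, XX#)
  read c, top X: go to q_1, push YX → (q_1, caaca, YXX#)
  ε-move, top Y: go to q_1, push ε → (q_1, caaca, XX#)
  read c, top X: go to q_1, push YX → (q_1, aaca, YXX#)
  ε-move, top Y: go to q_1, push ε → (q_1, aaca, XX#)
  read a, top X: go to q_1, push XX → (q_1, aca, XXX#)
  read a, top X: go to q_1, push XX → (q_1, ca, XXXX#)
  read c, top X: go to q_1, push YX → (q_1, a, YXXXX#)
  ε-move, top Y: go to q_1, push ε → (q_1, a, XXXX#)
  read a, top X: go to q_1, push XX → (q_1, ε, XXXXX#)
All input consumed in state q_1 with stack XXXXX#.

XXXXX#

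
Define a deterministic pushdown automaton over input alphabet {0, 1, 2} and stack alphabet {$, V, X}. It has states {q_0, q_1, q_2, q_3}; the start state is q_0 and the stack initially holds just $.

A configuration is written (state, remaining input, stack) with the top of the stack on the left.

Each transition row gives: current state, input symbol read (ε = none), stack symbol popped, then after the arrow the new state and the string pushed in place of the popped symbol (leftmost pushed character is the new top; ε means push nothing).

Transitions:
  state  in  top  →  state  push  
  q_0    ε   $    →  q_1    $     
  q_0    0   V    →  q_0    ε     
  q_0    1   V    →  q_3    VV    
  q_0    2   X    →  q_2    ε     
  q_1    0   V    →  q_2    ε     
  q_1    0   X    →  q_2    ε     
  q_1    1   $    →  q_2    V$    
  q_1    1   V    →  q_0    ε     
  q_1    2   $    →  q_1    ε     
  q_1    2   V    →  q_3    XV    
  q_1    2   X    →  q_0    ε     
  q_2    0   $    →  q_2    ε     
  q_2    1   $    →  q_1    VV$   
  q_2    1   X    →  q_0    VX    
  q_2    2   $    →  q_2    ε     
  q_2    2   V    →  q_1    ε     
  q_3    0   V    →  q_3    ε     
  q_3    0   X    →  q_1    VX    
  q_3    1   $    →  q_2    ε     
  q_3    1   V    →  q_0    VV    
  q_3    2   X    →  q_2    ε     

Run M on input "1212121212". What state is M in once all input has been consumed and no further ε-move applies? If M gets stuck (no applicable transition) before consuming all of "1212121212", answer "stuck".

(q_0, 1212121212, $) ⊢ (q_1, 1212121212, $) ⊢ (q_2, 212121212, V$) ⊢ (q_1, 12121212, $) ⊢ (q_2, 2121212, V$) ⊢ (q_1, 121212, $) ⊢ (q_2, 21212, V$) ⊢ (q_1, 1212, $) ⊢ (q_2, 212, V$) ⊢ (q_1, 12, $) ⊢ (q_2, 2, V$) ⊢ (q_1, ε, $)
All input consumed; M is in state q_1.

q_1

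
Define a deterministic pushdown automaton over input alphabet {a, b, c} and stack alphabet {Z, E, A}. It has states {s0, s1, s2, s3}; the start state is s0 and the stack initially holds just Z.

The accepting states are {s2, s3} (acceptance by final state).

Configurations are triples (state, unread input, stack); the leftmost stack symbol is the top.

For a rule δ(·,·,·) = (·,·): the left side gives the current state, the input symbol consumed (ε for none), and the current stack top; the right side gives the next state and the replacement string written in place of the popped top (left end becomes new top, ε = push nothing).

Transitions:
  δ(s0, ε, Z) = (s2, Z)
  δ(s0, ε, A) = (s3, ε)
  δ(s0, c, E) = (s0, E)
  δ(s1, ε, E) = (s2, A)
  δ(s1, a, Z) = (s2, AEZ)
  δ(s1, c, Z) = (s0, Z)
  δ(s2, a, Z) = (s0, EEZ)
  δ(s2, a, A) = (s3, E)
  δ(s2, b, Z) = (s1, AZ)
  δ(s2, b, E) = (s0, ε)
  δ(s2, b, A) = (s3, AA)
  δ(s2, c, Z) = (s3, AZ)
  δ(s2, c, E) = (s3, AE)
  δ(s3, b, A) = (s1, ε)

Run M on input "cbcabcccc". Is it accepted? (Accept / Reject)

Reject

(s0, cbcabcccc, Z)
  ε-move, top Z: go to s2, push Z → (s2, cbcabcccc, Z)
  read c, top Z: go to s3, push AZ → (s3, bcabcccc, AZ)
  read b, top A: go to s1, push ε → (s1, cabcccc, Z)
  read c, top Z: go to s0, push Z → (s0, abcccc, Z)
  ε-move, top Z: go to s2, push Z → (s2, abcccc, Z)
  read a, top Z: go to s0, push EEZ → (s0, bcccc, EEZ)
No transition applies at (s0, bcccc, EEZ); input not fully consumed.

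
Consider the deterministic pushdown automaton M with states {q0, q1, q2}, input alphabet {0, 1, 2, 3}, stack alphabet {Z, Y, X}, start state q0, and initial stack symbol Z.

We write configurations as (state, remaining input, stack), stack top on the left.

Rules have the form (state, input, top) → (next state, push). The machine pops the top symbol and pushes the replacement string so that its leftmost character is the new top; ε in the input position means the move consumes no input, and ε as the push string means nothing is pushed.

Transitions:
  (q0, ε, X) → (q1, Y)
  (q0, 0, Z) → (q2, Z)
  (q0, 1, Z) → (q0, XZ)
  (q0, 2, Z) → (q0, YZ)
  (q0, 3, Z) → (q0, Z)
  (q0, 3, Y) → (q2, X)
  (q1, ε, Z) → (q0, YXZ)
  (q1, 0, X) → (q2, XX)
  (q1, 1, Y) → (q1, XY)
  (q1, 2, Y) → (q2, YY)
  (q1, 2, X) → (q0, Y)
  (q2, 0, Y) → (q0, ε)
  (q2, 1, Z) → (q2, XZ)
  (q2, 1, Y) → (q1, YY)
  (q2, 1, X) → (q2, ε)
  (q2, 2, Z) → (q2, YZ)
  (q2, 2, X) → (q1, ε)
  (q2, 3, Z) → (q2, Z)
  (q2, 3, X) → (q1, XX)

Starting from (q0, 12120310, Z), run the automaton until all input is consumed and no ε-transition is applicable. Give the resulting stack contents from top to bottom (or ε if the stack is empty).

YZ

(q0, 12120310, Z) ⊢ (q0, 2120310, XZ) ⊢ (q1, 2120310, YZ) ⊢ (q2, 120310, YYZ) ⊢ (q1, 20310, YYYZ) ⊢ (q2, 0310, YYYYZ) ⊢ (q0, 310, YYYZ) ⊢ (q2, 10, XYYZ) ⊢ (q2, 0, YYZ) ⊢ (q0, ε, YZ)
All input consumed in state q0 with stack YZ.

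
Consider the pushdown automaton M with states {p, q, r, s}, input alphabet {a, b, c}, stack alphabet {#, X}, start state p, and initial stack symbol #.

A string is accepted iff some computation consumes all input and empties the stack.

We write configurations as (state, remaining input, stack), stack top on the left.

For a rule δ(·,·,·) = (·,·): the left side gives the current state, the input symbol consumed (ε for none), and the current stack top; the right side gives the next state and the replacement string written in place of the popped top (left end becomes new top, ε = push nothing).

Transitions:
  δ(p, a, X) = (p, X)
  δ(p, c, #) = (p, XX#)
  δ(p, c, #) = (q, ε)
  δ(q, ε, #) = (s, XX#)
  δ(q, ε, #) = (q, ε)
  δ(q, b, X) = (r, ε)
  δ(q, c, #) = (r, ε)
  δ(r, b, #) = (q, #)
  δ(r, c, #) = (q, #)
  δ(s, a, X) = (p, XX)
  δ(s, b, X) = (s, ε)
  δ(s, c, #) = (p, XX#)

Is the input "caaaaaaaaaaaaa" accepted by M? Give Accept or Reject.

No computation consumes all input and empties the stack.

Reject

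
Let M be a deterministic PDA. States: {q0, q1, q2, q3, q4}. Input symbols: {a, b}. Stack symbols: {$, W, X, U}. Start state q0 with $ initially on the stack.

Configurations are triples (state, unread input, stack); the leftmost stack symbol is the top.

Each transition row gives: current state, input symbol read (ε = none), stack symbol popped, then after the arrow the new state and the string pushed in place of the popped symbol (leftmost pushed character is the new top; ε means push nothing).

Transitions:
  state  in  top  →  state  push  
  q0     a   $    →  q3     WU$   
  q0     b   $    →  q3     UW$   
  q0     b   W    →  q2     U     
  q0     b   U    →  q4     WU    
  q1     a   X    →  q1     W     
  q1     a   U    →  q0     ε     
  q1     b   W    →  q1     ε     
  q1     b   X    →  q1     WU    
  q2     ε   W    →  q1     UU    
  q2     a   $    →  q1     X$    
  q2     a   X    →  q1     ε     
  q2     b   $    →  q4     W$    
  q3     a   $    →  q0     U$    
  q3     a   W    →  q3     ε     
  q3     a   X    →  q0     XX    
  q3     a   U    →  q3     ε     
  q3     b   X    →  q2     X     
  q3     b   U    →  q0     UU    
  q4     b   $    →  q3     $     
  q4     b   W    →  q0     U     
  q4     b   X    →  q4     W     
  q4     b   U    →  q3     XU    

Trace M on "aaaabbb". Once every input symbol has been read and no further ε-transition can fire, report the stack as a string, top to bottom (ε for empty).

WUU$

(q0, aaaabbb, $)
  read a, top $: go to q3, push WU$ → (q3, aaabbb, WU$)
  read a, top W: go to q3, push ε → (q3, aabbb, U$)
  read a, top U: go to q3, push ε → (q3, abbb, $)
  read a, top $: go to q0, push U$ → (q0, bbb, U$)
  read b, top U: go to q4, push WU → (q4, bb, WU$)
  read b, top W: go to q0, push U → (q0, b, UU$)
  read b, top U: go to q4, push WU → (q4, ε, WUU$)
All input consumed in state q4 with stack WUU$.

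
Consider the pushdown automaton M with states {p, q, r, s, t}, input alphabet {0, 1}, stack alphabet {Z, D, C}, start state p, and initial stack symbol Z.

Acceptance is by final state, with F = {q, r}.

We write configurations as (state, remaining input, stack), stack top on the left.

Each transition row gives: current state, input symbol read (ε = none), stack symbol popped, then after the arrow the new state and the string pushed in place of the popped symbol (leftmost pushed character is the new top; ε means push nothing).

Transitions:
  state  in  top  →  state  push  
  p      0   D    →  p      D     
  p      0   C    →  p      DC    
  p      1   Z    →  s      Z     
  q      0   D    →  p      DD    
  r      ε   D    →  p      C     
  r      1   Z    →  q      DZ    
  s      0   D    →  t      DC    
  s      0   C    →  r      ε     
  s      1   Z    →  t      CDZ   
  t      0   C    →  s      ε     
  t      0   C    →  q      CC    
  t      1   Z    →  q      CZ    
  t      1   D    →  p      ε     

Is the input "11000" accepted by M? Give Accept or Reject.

No computation consumes all input and reaches a final state.

Reject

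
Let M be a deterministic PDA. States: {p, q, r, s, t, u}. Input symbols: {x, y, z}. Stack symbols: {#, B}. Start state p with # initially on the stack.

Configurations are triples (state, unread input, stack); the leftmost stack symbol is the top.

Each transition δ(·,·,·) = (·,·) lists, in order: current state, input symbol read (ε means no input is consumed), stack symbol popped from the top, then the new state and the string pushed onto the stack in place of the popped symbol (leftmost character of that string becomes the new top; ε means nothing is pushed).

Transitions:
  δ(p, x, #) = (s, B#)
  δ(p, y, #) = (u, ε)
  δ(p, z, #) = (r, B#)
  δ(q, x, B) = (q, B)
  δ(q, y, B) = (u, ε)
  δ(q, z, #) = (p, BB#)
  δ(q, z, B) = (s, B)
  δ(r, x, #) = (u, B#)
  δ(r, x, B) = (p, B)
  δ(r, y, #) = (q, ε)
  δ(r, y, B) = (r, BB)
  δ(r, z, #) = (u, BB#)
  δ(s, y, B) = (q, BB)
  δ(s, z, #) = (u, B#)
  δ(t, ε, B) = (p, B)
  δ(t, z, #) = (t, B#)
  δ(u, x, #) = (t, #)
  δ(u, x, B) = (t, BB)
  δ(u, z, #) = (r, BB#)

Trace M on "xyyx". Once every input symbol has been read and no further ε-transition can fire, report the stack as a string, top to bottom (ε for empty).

(p, xyyx, #)
  read x, top #: go to s, push B# → (s, yyx, B#)
  read y, top B: go to q, push BB → (q, yx, BB#)
  read y, top B: go to u, push ε → (u, x, B#)
  read x, top B: go to t, push BB → (t, ε, BB#)
  ε-move, top B: go to p, push B → (p, ε, BB#)
All input consumed in state p with stack BB#.

BB#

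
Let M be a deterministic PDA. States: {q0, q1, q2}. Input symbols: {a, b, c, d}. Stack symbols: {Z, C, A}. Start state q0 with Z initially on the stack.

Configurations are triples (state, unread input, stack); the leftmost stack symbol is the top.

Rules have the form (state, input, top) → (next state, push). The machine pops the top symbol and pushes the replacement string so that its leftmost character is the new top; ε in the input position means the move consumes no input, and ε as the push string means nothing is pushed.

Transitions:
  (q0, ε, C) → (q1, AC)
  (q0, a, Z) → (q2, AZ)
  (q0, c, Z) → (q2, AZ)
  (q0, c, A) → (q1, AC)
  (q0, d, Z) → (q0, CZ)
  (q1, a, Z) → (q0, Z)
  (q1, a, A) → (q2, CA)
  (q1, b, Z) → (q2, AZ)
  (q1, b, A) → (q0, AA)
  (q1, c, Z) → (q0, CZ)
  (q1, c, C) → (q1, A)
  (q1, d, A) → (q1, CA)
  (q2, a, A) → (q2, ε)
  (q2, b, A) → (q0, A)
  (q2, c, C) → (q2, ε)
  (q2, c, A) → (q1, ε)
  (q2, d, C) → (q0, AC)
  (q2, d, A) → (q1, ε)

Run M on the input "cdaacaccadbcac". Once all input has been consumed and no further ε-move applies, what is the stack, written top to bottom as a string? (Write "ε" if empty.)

(q0, cdaacaccadbcac, Z)
  read c, top Z: go to q2, push AZ → (q2, daacaccadbcac, AZ)
  read d, top A: go to q1, push ε → (q1, aacaccadbcac, Z)
  read a, top Z: go to q0, push Z → (q0, acaccadbcac, Z)
  read a, top Z: go to q2, push AZ → (q2, caccadbcac, AZ)
  read c, top A: go to q1, push ε → (q1, accadbcac, Z)
  read a, top Z: go to q0, push Z → (q0, ccadbcac, Z)
  read c, top Z: go to q2, push AZ → (q2, cadbcac, AZ)
  read c, top A: go to q1, push ε → (q1, adbcac, Z)
  read a, top Z: go to q0, push Z → (q0, dbcac, Z)
  read d, top Z: go to q0, push CZ → (q0, bcac, CZ)
  ε-move, top C: go to q1, push AC → (q1, bcac, ACZ)
  read b, top A: go to q0, push AA → (q0, cac, AACZ)
  read c, top A: go to q1, push AC → (q1, ac, ACACZ)
  read a, top A: go to q2, push CA → (q2, c, CACACZ)
  read c, top C: go to q2, push ε → (q2, ε, ACACZ)
All input consumed in state q2 with stack ACACZ.

ACACZ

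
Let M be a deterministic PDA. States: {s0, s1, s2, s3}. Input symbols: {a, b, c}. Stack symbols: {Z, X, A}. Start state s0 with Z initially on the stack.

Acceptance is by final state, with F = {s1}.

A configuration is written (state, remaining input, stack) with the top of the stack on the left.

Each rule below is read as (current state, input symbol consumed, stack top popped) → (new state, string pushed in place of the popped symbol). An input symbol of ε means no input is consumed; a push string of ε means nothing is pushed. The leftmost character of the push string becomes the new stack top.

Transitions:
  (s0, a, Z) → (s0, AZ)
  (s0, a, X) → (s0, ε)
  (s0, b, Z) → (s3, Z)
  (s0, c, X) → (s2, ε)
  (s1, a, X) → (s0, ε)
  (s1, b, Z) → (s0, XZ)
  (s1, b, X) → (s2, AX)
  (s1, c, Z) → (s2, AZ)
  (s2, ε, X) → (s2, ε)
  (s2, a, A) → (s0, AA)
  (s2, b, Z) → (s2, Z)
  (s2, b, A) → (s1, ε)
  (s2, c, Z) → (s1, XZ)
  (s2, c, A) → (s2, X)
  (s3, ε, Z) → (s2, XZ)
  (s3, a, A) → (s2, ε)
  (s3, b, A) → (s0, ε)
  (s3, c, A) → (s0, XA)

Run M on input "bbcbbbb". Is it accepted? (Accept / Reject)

Accept

(s0, bbcbbbb, Z) ⊢ (s3, bcbbbb, Z) ⊢ (s2, bcbbbb, XZ) ⊢ (s2, bcbbbb, Z) ⊢ (s2, cbbbb, Z) ⊢ (s1, bbbb, XZ) ⊢ (s2, bbb, AXZ) ⊢ (s1, bb, XZ) ⊢ (s2, b, AXZ) ⊢ (s1, ε, XZ)
All input consumed; state s1 ∈ F.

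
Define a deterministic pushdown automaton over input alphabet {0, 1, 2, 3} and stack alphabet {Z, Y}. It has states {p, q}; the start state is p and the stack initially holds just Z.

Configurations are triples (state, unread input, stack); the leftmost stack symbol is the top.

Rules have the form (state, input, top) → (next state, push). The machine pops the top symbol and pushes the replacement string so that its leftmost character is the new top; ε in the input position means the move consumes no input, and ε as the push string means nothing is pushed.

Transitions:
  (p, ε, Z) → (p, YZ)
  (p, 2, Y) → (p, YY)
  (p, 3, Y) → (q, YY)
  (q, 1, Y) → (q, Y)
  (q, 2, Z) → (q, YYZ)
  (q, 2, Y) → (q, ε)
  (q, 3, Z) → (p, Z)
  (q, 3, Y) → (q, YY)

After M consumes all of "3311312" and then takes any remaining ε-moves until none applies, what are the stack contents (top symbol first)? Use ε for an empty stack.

(p, 3311312, Z)
  ε-move, top Z: go to p, push YZ → (p, 3311312, YZ)
  read 3, top Y: go to q, push YY → (q, 311312, YYZ)
  read 3, top Y: go to q, push YY → (q, 11312, YYYZ)
  read 1, top Y: go to q, push Y → (q, 1312, YYYZ)
  read 1, top Y: go to q, push Y → (q, 312, YYYZ)
  read 3, top Y: go to q, push YY → (q, 12, YYYYZ)
  read 1, top Y: go to q, push Y → (q, 2, YYYYZ)
  read 2, top Y: go to q, push ε → (q, ε, YYYZ)
All input consumed in state q with stack YYYZ.

YYYZ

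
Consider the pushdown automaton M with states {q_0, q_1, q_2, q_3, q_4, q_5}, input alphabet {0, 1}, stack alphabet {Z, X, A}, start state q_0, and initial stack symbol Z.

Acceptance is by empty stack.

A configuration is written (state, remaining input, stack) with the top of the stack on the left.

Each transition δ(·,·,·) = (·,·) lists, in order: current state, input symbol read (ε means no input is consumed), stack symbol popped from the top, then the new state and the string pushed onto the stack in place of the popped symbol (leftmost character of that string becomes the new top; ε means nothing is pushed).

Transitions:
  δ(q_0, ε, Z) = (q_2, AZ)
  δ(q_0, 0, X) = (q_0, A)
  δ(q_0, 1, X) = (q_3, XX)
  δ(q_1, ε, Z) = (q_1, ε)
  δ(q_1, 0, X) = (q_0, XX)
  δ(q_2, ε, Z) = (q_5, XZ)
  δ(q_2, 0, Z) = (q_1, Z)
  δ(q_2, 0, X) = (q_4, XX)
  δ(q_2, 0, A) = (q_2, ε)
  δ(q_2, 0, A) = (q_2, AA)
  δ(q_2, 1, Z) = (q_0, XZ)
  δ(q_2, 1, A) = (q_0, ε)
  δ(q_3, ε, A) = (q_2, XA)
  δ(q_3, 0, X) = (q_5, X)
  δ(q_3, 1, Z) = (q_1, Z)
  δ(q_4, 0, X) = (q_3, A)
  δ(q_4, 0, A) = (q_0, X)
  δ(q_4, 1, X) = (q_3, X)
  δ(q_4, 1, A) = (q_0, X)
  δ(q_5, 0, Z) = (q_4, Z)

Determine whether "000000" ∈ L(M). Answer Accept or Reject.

Accept

One accepting computation: (q_0, 000000, Z) ⊢ (q_2, 000000, AZ) ⊢ (q_2, 00000, AAZ) ⊢ (q_2, 0000, AZ) ⊢ (q_2, 000, AAZ) ⊢ (q_2, 00, AZ) ⊢ (q_2, 0, Z) ⊢ (q_1, ε, Z) ⊢ (q_1, ε, ε)
All input consumed and the stack is empty.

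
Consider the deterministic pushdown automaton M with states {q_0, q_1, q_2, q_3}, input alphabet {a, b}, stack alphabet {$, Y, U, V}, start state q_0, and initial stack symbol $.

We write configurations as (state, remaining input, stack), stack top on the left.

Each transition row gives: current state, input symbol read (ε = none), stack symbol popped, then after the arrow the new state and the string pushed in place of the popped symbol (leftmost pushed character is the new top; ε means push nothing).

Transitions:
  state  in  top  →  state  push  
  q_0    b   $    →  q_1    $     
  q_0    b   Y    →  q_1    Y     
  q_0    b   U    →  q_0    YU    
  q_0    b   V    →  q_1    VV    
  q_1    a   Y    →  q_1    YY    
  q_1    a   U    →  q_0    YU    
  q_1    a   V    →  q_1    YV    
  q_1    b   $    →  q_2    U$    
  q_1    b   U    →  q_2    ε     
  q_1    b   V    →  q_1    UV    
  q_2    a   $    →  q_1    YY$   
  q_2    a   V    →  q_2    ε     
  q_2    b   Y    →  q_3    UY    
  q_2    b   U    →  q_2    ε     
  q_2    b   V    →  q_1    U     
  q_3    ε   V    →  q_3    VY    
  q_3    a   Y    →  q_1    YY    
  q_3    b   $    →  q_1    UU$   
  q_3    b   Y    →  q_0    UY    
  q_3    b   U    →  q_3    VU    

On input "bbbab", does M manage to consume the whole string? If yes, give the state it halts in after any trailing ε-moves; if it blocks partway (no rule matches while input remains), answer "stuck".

stuck

(q_0, bbbab, $) ⊢ (q_1, bbab, $) ⊢ (q_2, bab, U$) ⊢ (q_2, ab, $) ⊢ (q_1, b, YY$)
No transition for (q_1, b, top Y); M blocks with input b remaining.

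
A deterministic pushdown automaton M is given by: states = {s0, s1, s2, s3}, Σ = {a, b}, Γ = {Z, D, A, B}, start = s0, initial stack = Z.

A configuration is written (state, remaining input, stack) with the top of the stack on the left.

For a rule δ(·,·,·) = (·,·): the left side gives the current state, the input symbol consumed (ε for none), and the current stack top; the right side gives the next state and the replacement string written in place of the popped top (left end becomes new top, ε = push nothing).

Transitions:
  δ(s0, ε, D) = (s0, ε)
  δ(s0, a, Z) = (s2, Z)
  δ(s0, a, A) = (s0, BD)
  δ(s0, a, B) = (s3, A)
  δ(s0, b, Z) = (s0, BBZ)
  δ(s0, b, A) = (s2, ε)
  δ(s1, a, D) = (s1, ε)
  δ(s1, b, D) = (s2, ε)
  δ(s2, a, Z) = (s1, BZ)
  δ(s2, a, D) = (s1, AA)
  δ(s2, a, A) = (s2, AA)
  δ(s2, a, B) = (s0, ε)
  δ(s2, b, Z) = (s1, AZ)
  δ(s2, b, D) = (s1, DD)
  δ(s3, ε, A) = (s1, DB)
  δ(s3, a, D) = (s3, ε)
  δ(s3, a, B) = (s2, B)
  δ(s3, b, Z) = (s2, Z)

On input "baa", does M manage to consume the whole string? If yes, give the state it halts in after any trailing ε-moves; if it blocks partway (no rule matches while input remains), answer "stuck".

s1

(s0, baa, Z)
  read b, top Z: go to s0, push BBZ → (s0, aa, BBZ)
  read a, top B: go to s3, push A → (s3, a, ABZ)
  ε-move, top A: go to s1, push DB → (s1, a, DBBZ)
  read a, top D: go to s1, push ε → (s1, ε, BBZ)
All input consumed; M is in state s1.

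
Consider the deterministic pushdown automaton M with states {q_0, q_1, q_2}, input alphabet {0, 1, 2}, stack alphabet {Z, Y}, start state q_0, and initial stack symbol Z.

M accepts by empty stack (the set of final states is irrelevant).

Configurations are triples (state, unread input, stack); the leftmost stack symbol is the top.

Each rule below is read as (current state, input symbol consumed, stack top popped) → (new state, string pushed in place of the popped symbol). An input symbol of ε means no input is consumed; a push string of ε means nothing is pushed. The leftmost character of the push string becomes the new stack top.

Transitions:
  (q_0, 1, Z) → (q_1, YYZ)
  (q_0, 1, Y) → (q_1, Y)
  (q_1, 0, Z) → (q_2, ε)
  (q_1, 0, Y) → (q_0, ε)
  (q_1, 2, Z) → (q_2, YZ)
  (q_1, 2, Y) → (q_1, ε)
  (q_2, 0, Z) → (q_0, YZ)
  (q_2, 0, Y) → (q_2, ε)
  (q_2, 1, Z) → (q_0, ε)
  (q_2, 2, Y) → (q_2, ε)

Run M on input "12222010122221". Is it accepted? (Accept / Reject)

(q_0, 12222010122221, Z) ⊢ (q_1, 2222010122221, YYZ) ⊢ (q_1, 222010122221, YZ) ⊢ (q_1, 22010122221, Z) ⊢ (q_2, 2010122221, YZ) ⊢ (q_2, 010122221, Z) ⊢ (q_0, 10122221, YZ) ⊢ (q_1, 0122221, YZ) ⊢ (q_0, 122221, Z) ⊢ (q_1, 22221, YYZ) ⊢ (q_1, 2221, YZ) ⊢ (q_1, 221, Z) ⊢ (q_2, 21, YZ) ⊢ (q_2, 1, Z) ⊢ (q_0, ε, ε)
All input consumed and the stack is empty.

Accept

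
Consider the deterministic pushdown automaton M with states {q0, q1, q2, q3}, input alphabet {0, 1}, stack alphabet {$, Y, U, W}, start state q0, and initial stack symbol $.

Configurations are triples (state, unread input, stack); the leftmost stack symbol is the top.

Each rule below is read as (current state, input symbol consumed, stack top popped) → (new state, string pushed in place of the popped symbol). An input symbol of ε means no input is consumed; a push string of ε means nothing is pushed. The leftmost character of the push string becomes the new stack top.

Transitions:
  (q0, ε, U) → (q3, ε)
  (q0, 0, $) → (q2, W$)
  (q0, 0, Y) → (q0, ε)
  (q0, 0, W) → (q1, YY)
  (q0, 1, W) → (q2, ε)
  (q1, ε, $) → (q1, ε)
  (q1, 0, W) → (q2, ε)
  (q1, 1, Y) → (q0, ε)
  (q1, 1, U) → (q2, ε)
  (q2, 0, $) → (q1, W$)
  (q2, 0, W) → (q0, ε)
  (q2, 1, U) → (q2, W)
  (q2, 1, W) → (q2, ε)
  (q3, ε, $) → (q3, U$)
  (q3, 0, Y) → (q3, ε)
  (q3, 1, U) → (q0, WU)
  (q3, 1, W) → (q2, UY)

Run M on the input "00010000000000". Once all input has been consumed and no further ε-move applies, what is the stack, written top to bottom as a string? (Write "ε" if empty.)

(q0, 00010000000000, $)
  read 0, top $: go to q2, push W$ → (q2, 0010000000000, W$)
  read 0, top W: go to q0, push ε → (q0, 010000000000, $)
  read 0, top $: go to q2, push W$ → (q2, 10000000000, W$)
  read 1, top W: go to q2, push ε → (q2, 0000000000, $)
  read 0, top $: go to q1, push W$ → (q1, 000000000, W$)
  read 0, top W: go to q2, push ε → (q2, 00000000, $)
  read 0, top $: go to q1, push W$ → (q1, 0000000, W$)
  read 0, top W: go to q2, push ε → (q2, 000000, $)
  read 0, top $: go to q1, push W$ → (q1, 00000, W$)
  read 0, top W: go to q2, push ε → (q2, 0000, $)
  read 0, top $: go to q1, push W$ → (q1, 000, W$)
  read 0, top W: go to q2, push ε → (q2, 00, $)
  read 0, top $: go to q1, push W$ → (q1, 0, W$)
  read 0, top W: go to q2, push ε → (q2, ε, $)
All input consumed in state q2 with stack $.

$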